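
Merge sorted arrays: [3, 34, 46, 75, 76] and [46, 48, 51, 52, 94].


Take 3 from A
Take 34 from A
Take 46 from A
Take 46 from B
Take 48 from B
Take 51 from B
Take 52 from B
Take 75 from A
Take 76 from A

Merged: [3, 34, 46, 46, 48, 51, 52, 75, 76, 94]


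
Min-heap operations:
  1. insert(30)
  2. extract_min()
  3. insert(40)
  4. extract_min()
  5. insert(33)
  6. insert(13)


insert(30) -> [30]
extract_min()->30, []
insert(40) -> [40]
extract_min()->40, []
insert(33) -> [33]
insert(13) -> [13, 33]

Final heap: [13, 33]


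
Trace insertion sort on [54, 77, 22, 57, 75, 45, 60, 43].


Initial: [54, 77, 22, 57, 75, 45, 60, 43]
Insert 77: [54, 77, 22, 57, 75, 45, 60, 43]
Insert 22: [22, 54, 77, 57, 75, 45, 60, 43]
Insert 57: [22, 54, 57, 77, 75, 45, 60, 43]
Insert 75: [22, 54, 57, 75, 77, 45, 60, 43]
Insert 45: [22, 45, 54, 57, 75, 77, 60, 43]
Insert 60: [22, 45, 54, 57, 60, 75, 77, 43]
Insert 43: [22, 43, 45, 54, 57, 60, 75, 77]

Sorted: [22, 43, 45, 54, 57, 60, 75, 77]


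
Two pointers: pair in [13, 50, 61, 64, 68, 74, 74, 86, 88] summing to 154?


lo=0(13)+hi=8(88)=101
lo=1(50)+hi=8(88)=138
lo=2(61)+hi=8(88)=149
lo=3(64)+hi=8(88)=152
lo=4(68)+hi=8(88)=156
lo=4(68)+hi=7(86)=154

Yes: 68+86=154


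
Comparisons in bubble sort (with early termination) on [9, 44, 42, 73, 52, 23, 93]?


Algorithm: bubble sort (with early termination)
Input: [9, 44, 42, 73, 52, 23, 93]
Sorted: [9, 23, 42, 44, 52, 73, 93]

20


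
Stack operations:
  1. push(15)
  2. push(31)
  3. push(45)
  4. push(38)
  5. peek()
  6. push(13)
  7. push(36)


push(15) -> [15]
push(31) -> [15, 31]
push(45) -> [15, 31, 45]
push(38) -> [15, 31, 45, 38]
peek()->38
push(13) -> [15, 31, 45, 38, 13]
push(36) -> [15, 31, 45, 38, 13, 36]

Final stack: [15, 31, 45, 38, 13, 36]


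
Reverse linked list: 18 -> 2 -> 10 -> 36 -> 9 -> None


Step 1: curr=18, set curr.next=prev(None) | reversed so far: 18
Step 2: curr=2, set curr.next=prev(18) | reversed so far: 2 -> 18
Step 3: curr=10, set curr.next=prev(2) | reversed so far: 10 -> 2 -> 18
Step 4: curr=36, set curr.next=prev(10) | reversed so far: 36 -> 10 -> 2 -> 18
Step 5: curr=9, set curr.next=prev(36) | reversed so far: 9 -> 36 -> 10 -> 2 -> 18

9 -> 36 -> 10 -> 2 -> 18 -> None


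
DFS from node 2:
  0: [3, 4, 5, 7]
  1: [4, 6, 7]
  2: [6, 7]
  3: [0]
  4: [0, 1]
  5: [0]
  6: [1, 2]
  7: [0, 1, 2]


Visit 2, push [7, 6]
Visit 6, push [1]
Visit 1, push [7, 4]
Visit 4, push [0]
Visit 0, push [7, 5, 3]
Visit 3, push []
Visit 5, push []
Visit 7, push []

DFS order: [2, 6, 1, 4, 0, 3, 5, 7]


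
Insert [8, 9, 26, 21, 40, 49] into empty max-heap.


Insert 8: [8]
Insert 9: [9, 8]
Insert 26: [26, 8, 9]
Insert 21: [26, 21, 9, 8]
Insert 40: [40, 26, 9, 8, 21]
Insert 49: [49, 26, 40, 8, 21, 9]

Final heap: [49, 26, 40, 8, 21, 9]


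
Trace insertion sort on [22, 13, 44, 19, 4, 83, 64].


Initial: [22, 13, 44, 19, 4, 83, 64]
Insert 13: [13, 22, 44, 19, 4, 83, 64]
Insert 44: [13, 22, 44, 19, 4, 83, 64]
Insert 19: [13, 19, 22, 44, 4, 83, 64]
Insert 4: [4, 13, 19, 22, 44, 83, 64]
Insert 83: [4, 13, 19, 22, 44, 83, 64]
Insert 64: [4, 13, 19, 22, 44, 64, 83]

Sorted: [4, 13, 19, 22, 44, 64, 83]


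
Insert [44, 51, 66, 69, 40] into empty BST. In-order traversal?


Insert 44: root
Insert 51: R from 44
Insert 66: R from 44 -> R from 51
Insert 69: R from 44 -> R from 51 -> R from 66
Insert 40: L from 44

In-order: [40, 44, 51, 66, 69]


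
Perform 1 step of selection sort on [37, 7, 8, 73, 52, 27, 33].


Initial: [37, 7, 8, 73, 52, 27, 33]
Step 1: min=7 at 1
  Swap: [7, 37, 8, 73, 52, 27, 33]

After 1 step: [7, 37, 8, 73, 52, 27, 33]


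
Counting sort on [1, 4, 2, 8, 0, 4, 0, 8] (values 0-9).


Input: [1, 4, 2, 8, 0, 4, 0, 8]
Counts: [2, 1, 1, 0, 2, 0, 0, 0, 2, 0]

Sorted: [0, 0, 1, 2, 4, 4, 8, 8]


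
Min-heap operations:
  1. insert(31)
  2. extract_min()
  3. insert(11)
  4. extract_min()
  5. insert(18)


insert(31) -> [31]
extract_min()->31, []
insert(11) -> [11]
extract_min()->11, []
insert(18) -> [18]

Final heap: [18]


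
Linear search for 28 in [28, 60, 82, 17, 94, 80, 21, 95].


i=0: 28==28 found!

Found at 0, 1 comps


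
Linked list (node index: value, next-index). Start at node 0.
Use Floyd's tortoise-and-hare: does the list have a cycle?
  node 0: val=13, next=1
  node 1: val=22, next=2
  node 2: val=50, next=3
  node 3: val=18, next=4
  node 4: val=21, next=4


Floyd's tortoise (slow, +1) and hare (fast, +2):
  init: slow=0, fast=0
  step 1: slow=1, fast=2
  step 2: slow=2, fast=4
  step 3: slow=3, fast=4
  step 4: slow=4, fast=4
  slow == fast at node 4: cycle detected

Cycle: yes


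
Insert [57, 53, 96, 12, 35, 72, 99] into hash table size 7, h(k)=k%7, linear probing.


Insert 57: h=1 -> slot 1
Insert 53: h=4 -> slot 4
Insert 96: h=5 -> slot 5
Insert 12: h=5, 1 probes -> slot 6
Insert 35: h=0 -> slot 0
Insert 72: h=2 -> slot 2
Insert 99: h=1, 2 probes -> slot 3

Table: [35, 57, 72, 99, 53, 96, 12]


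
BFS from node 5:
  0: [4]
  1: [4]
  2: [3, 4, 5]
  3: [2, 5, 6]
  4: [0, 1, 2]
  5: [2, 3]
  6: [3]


Visit 5, enqueue [2, 3]
Visit 2, enqueue [4]
Visit 3, enqueue [6]
Visit 4, enqueue [0, 1]
Visit 6, enqueue []
Visit 0, enqueue []
Visit 1, enqueue []

BFS order: [5, 2, 3, 4, 6, 0, 1]


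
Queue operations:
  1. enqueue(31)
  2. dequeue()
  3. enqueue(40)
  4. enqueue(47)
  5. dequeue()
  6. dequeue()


enqueue(31) -> [31]
dequeue()->31, []
enqueue(40) -> [40]
enqueue(47) -> [40, 47]
dequeue()->40, [47]
dequeue()->47, []

Final queue: []


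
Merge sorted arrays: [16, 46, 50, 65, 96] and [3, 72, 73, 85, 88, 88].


Take 3 from B
Take 16 from A
Take 46 from A
Take 50 from A
Take 65 from A
Take 72 from B
Take 73 from B
Take 85 from B
Take 88 from B
Take 88 from B

Merged: [3, 16, 46, 50, 65, 72, 73, 85, 88, 88, 96]


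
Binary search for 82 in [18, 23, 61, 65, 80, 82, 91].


Step 1: lo=0, hi=6, mid=3, val=65
Step 2: lo=4, hi=6, mid=5, val=82

Found at index 5


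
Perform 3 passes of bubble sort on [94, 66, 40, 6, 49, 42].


Initial: [94, 66, 40, 6, 49, 42]
Pass 1: [66, 40, 6, 49, 42, 94] (5 swaps)
Pass 2: [40, 6, 49, 42, 66, 94] (4 swaps)
Pass 3: [6, 40, 42, 49, 66, 94] (2 swaps)

After 3 passes: [6, 40, 42, 49, 66, 94]


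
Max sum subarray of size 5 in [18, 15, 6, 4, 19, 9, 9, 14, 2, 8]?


[0:5]: 62
[1:6]: 53
[2:7]: 47
[3:8]: 55
[4:9]: 53
[5:10]: 42

Max: 62 at [0:5]


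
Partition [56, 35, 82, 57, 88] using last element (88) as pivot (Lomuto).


Pivot: 88
  56 <= 88: advance i (no swap)
  35 <= 88: advance i (no swap)
  82 <= 88: advance i (no swap)
  57 <= 88: advance i (no swap)
Place pivot at 4: [56, 35, 82, 57, 88]

Partitioned: [56, 35, 82, 57, 88]


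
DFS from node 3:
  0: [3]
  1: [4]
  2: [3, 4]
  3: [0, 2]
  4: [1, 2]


Visit 3, push [2, 0]
Visit 0, push []
Visit 2, push [4]
Visit 4, push [1]
Visit 1, push []

DFS order: [3, 0, 2, 4, 1]


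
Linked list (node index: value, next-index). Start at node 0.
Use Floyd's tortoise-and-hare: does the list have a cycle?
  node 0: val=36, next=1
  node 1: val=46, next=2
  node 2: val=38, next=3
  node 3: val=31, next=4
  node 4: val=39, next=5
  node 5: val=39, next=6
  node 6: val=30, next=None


Floyd's tortoise (slow, +1) and hare (fast, +2):
  init: slow=0, fast=0
  step 1: slow=1, fast=2
  step 2: slow=2, fast=4
  step 3: slow=3, fast=6
  step 4: fast -> None, no cycle

Cycle: no


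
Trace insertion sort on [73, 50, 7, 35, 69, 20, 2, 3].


Initial: [73, 50, 7, 35, 69, 20, 2, 3]
Insert 50: [50, 73, 7, 35, 69, 20, 2, 3]
Insert 7: [7, 50, 73, 35, 69, 20, 2, 3]
Insert 35: [7, 35, 50, 73, 69, 20, 2, 3]
Insert 69: [7, 35, 50, 69, 73, 20, 2, 3]
Insert 20: [7, 20, 35, 50, 69, 73, 2, 3]
Insert 2: [2, 7, 20, 35, 50, 69, 73, 3]
Insert 3: [2, 3, 7, 20, 35, 50, 69, 73]

Sorted: [2, 3, 7, 20, 35, 50, 69, 73]


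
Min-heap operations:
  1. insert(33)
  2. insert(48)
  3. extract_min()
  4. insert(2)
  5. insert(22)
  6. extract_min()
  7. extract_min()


insert(33) -> [33]
insert(48) -> [33, 48]
extract_min()->33, [48]
insert(2) -> [2, 48]
insert(22) -> [2, 48, 22]
extract_min()->2, [22, 48]
extract_min()->22, [48]

Final heap: [48]


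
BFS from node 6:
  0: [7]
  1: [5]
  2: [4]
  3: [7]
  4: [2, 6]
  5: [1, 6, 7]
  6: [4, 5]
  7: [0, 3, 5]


Visit 6, enqueue [4, 5]
Visit 4, enqueue [2]
Visit 5, enqueue [1, 7]
Visit 2, enqueue []
Visit 1, enqueue []
Visit 7, enqueue [0, 3]
Visit 0, enqueue []
Visit 3, enqueue []

BFS order: [6, 4, 5, 2, 1, 7, 0, 3]


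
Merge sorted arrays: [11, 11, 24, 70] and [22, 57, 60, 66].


Take 11 from A
Take 11 from A
Take 22 from B
Take 24 from A
Take 57 from B
Take 60 from B
Take 66 from B

Merged: [11, 11, 22, 24, 57, 60, 66, 70]


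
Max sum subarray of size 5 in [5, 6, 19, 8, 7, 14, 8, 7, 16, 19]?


[0:5]: 45
[1:6]: 54
[2:7]: 56
[3:8]: 44
[4:9]: 52
[5:10]: 64

Max: 64 at [5:10]


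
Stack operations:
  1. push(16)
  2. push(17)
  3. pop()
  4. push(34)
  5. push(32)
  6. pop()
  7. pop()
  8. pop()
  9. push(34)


push(16) -> [16]
push(17) -> [16, 17]
pop()->17, [16]
push(34) -> [16, 34]
push(32) -> [16, 34, 32]
pop()->32, [16, 34]
pop()->34, [16]
pop()->16, []
push(34) -> [34]

Final stack: [34]


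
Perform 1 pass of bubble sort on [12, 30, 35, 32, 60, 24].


Initial: [12, 30, 35, 32, 60, 24]
Pass 1: [12, 30, 32, 35, 24, 60] (2 swaps)

After 1 pass: [12, 30, 32, 35, 24, 60]


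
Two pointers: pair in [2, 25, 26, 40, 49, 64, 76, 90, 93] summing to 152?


lo=0(2)+hi=8(93)=95
lo=1(25)+hi=8(93)=118
lo=2(26)+hi=8(93)=119
lo=3(40)+hi=8(93)=133
lo=4(49)+hi=8(93)=142
lo=5(64)+hi=8(93)=157
lo=5(64)+hi=7(90)=154
lo=5(64)+hi=6(76)=140

No pair found


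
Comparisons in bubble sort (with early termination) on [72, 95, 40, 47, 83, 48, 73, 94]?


Algorithm: bubble sort (with early termination)
Input: [72, 95, 40, 47, 83, 48, 73, 94]
Sorted: [40, 47, 48, 72, 73, 83, 94, 95]

22


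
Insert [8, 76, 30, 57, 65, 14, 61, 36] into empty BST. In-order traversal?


Insert 8: root
Insert 76: R from 8
Insert 30: R from 8 -> L from 76
Insert 57: R from 8 -> L from 76 -> R from 30
Insert 65: R from 8 -> L from 76 -> R from 30 -> R from 57
Insert 14: R from 8 -> L from 76 -> L from 30
Insert 61: R from 8 -> L from 76 -> R from 30 -> R from 57 -> L from 65
Insert 36: R from 8 -> L from 76 -> R from 30 -> L from 57

In-order: [8, 14, 30, 36, 57, 61, 65, 76]


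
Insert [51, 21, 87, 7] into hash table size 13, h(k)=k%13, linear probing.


Insert 51: h=12 -> slot 12
Insert 21: h=8 -> slot 8
Insert 87: h=9 -> slot 9
Insert 7: h=7 -> slot 7

Table: [None, None, None, None, None, None, None, 7, 21, 87, None, None, 51]


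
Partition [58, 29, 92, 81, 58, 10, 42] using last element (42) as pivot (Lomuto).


Pivot: 42
  29 <= 42: swap -> [29, 58, 92, 81, 58, 10, 42]
  10 <= 42: swap -> [29, 10, 92, 81, 58, 58, 42]
Place pivot at 2: [29, 10, 42, 81, 58, 58, 92]

Partitioned: [29, 10, 42, 81, 58, 58, 92]


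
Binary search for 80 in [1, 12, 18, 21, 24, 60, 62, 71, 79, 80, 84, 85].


Step 1: lo=0, hi=11, mid=5, val=60
Step 2: lo=6, hi=11, mid=8, val=79
Step 3: lo=9, hi=11, mid=10, val=84
Step 4: lo=9, hi=9, mid=9, val=80

Found at index 9


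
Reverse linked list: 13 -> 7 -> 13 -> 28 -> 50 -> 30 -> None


Step 1: curr=13, set curr.next=prev(None) | reversed so far: 13
Step 2: curr=7, set curr.next=prev(13) | reversed so far: 7 -> 13
Step 3: curr=13, set curr.next=prev(7) | reversed so far: 13 -> 7 -> 13
Step 4: curr=28, set curr.next=prev(13) | reversed so far: 28 -> 13 -> 7 -> 13
Step 5: curr=50, set curr.next=prev(28) | reversed so far: 50 -> 28 -> 13 -> 7 -> 13
Step 6: curr=30, set curr.next=prev(50) | reversed so far: 30 -> 50 -> 28 -> 13 -> 7 -> 13

30 -> 50 -> 28 -> 13 -> 7 -> 13 -> None


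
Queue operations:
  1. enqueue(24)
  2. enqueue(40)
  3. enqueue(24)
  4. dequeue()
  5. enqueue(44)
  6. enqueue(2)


enqueue(24) -> [24]
enqueue(40) -> [24, 40]
enqueue(24) -> [24, 40, 24]
dequeue()->24, [40, 24]
enqueue(44) -> [40, 24, 44]
enqueue(2) -> [40, 24, 44, 2]

Final queue: [40, 24, 44, 2]


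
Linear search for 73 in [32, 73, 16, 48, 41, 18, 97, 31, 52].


i=0: 32!=73
i=1: 73==73 found!

Found at 1, 2 comps


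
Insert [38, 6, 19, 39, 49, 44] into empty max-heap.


Insert 38: [38]
Insert 6: [38, 6]
Insert 19: [38, 6, 19]
Insert 39: [39, 38, 19, 6]
Insert 49: [49, 39, 19, 6, 38]
Insert 44: [49, 39, 44, 6, 38, 19]

Final heap: [49, 39, 44, 6, 38, 19]


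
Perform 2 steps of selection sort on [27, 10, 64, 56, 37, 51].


Initial: [27, 10, 64, 56, 37, 51]
Step 1: min=10 at 1
  Swap: [10, 27, 64, 56, 37, 51]
Step 2: min=27 at 1
  Swap: [10, 27, 64, 56, 37, 51]

After 2 steps: [10, 27, 64, 56, 37, 51]


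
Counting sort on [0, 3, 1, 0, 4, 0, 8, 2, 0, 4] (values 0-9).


Input: [0, 3, 1, 0, 4, 0, 8, 2, 0, 4]
Counts: [4, 1, 1, 1, 2, 0, 0, 0, 1, 0]

Sorted: [0, 0, 0, 0, 1, 2, 3, 4, 4, 8]


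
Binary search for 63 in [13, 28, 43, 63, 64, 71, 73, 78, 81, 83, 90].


Step 1: lo=0, hi=10, mid=5, val=71
Step 2: lo=0, hi=4, mid=2, val=43
Step 3: lo=3, hi=4, mid=3, val=63

Found at index 3


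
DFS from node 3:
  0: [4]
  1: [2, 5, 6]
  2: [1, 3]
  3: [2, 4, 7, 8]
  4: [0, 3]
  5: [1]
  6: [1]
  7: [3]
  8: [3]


Visit 3, push [8, 7, 4, 2]
Visit 2, push [1]
Visit 1, push [6, 5]
Visit 5, push []
Visit 6, push []
Visit 4, push [0]
Visit 0, push []
Visit 7, push []
Visit 8, push []

DFS order: [3, 2, 1, 5, 6, 4, 0, 7, 8]


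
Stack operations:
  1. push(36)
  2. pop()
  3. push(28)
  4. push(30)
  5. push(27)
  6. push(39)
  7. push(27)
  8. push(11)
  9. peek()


push(36) -> [36]
pop()->36, []
push(28) -> [28]
push(30) -> [28, 30]
push(27) -> [28, 30, 27]
push(39) -> [28, 30, 27, 39]
push(27) -> [28, 30, 27, 39, 27]
push(11) -> [28, 30, 27, 39, 27, 11]
peek()->11

Final stack: [28, 30, 27, 39, 27, 11]


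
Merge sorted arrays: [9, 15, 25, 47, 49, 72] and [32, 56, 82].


Take 9 from A
Take 15 from A
Take 25 from A
Take 32 from B
Take 47 from A
Take 49 from A
Take 56 from B
Take 72 from A

Merged: [9, 15, 25, 32, 47, 49, 56, 72, 82]


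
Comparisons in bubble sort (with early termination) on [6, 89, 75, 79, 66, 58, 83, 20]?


Algorithm: bubble sort (with early termination)
Input: [6, 89, 75, 79, 66, 58, 83, 20]
Sorted: [6, 20, 58, 66, 75, 79, 83, 89]

28


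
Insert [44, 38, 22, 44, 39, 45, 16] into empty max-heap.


Insert 44: [44]
Insert 38: [44, 38]
Insert 22: [44, 38, 22]
Insert 44: [44, 44, 22, 38]
Insert 39: [44, 44, 22, 38, 39]
Insert 45: [45, 44, 44, 38, 39, 22]
Insert 16: [45, 44, 44, 38, 39, 22, 16]

Final heap: [45, 44, 44, 38, 39, 22, 16]


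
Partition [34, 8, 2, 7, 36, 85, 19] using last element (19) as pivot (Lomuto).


Pivot: 19
  8 <= 19: swap -> [8, 34, 2, 7, 36, 85, 19]
  2 <= 19: swap -> [8, 2, 34, 7, 36, 85, 19]
  7 <= 19: swap -> [8, 2, 7, 34, 36, 85, 19]
Place pivot at 3: [8, 2, 7, 19, 36, 85, 34]

Partitioned: [8, 2, 7, 19, 36, 85, 34]


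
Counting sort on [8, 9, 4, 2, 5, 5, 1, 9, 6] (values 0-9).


Input: [8, 9, 4, 2, 5, 5, 1, 9, 6]
Counts: [0, 1, 1, 0, 1, 2, 1, 0, 1, 2]

Sorted: [1, 2, 4, 5, 5, 6, 8, 9, 9]


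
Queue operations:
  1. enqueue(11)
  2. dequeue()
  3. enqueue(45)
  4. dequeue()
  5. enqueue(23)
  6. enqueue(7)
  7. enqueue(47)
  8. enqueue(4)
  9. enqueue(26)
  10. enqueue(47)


enqueue(11) -> [11]
dequeue()->11, []
enqueue(45) -> [45]
dequeue()->45, []
enqueue(23) -> [23]
enqueue(7) -> [23, 7]
enqueue(47) -> [23, 7, 47]
enqueue(4) -> [23, 7, 47, 4]
enqueue(26) -> [23, 7, 47, 4, 26]
enqueue(47) -> [23, 7, 47, 4, 26, 47]

Final queue: [23, 7, 47, 4, 26, 47]


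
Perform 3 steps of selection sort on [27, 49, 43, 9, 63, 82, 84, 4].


Initial: [27, 49, 43, 9, 63, 82, 84, 4]
Step 1: min=4 at 7
  Swap: [4, 49, 43, 9, 63, 82, 84, 27]
Step 2: min=9 at 3
  Swap: [4, 9, 43, 49, 63, 82, 84, 27]
Step 3: min=27 at 7
  Swap: [4, 9, 27, 49, 63, 82, 84, 43]

After 3 steps: [4, 9, 27, 49, 63, 82, 84, 43]


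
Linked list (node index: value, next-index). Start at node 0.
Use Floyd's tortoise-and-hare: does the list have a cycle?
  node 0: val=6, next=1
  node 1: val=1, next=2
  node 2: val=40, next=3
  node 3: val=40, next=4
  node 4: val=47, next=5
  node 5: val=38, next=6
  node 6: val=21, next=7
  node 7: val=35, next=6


Floyd's tortoise (slow, +1) and hare (fast, +2):
  init: slow=0, fast=0
  step 1: slow=1, fast=2
  step 2: slow=2, fast=4
  step 3: slow=3, fast=6
  step 4: slow=4, fast=6
  step 5: slow=5, fast=6
  step 6: slow=6, fast=6
  slow == fast at node 6: cycle detected

Cycle: yes


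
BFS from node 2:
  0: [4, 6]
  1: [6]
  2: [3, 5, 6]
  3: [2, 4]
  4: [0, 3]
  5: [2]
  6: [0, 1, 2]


Visit 2, enqueue [3, 5, 6]
Visit 3, enqueue [4]
Visit 5, enqueue []
Visit 6, enqueue [0, 1]
Visit 4, enqueue []
Visit 0, enqueue []
Visit 1, enqueue []

BFS order: [2, 3, 5, 6, 4, 0, 1]


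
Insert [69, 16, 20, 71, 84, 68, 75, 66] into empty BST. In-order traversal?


Insert 69: root
Insert 16: L from 69
Insert 20: L from 69 -> R from 16
Insert 71: R from 69
Insert 84: R from 69 -> R from 71
Insert 68: L from 69 -> R from 16 -> R from 20
Insert 75: R from 69 -> R from 71 -> L from 84
Insert 66: L from 69 -> R from 16 -> R from 20 -> L from 68

In-order: [16, 20, 66, 68, 69, 71, 75, 84]


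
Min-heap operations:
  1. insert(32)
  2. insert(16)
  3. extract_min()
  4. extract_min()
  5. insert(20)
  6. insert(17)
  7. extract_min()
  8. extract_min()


insert(32) -> [32]
insert(16) -> [16, 32]
extract_min()->16, [32]
extract_min()->32, []
insert(20) -> [20]
insert(17) -> [17, 20]
extract_min()->17, [20]
extract_min()->20, []

Final heap: []


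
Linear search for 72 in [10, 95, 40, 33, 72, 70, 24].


i=0: 10!=72
i=1: 95!=72
i=2: 40!=72
i=3: 33!=72
i=4: 72==72 found!

Found at 4, 5 comps


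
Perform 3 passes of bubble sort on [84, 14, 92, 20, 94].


Initial: [84, 14, 92, 20, 94]
Pass 1: [14, 84, 20, 92, 94] (2 swaps)
Pass 2: [14, 20, 84, 92, 94] (1 swaps)
Pass 3: [14, 20, 84, 92, 94] (0 swaps)

After 3 passes: [14, 20, 84, 92, 94]


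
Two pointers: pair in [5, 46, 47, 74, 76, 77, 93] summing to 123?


lo=0(5)+hi=6(93)=98
lo=1(46)+hi=6(93)=139
lo=1(46)+hi=5(77)=123

Yes: 46+77=123


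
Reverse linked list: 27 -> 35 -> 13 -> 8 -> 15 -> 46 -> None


Step 1: curr=27, set curr.next=prev(None) | reversed so far: 27
Step 2: curr=35, set curr.next=prev(27) | reversed so far: 35 -> 27
Step 3: curr=13, set curr.next=prev(35) | reversed so far: 13 -> 35 -> 27
Step 4: curr=8, set curr.next=prev(13) | reversed so far: 8 -> 13 -> 35 -> 27
Step 5: curr=15, set curr.next=prev(8) | reversed so far: 15 -> 8 -> 13 -> 35 -> 27
Step 6: curr=46, set curr.next=prev(15) | reversed so far: 46 -> 15 -> 8 -> 13 -> 35 -> 27

46 -> 15 -> 8 -> 13 -> 35 -> 27 -> None


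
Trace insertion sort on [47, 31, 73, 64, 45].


Initial: [47, 31, 73, 64, 45]
Insert 31: [31, 47, 73, 64, 45]
Insert 73: [31, 47, 73, 64, 45]
Insert 64: [31, 47, 64, 73, 45]
Insert 45: [31, 45, 47, 64, 73]

Sorted: [31, 45, 47, 64, 73]


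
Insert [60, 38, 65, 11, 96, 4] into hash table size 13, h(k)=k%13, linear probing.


Insert 60: h=8 -> slot 8
Insert 38: h=12 -> slot 12
Insert 65: h=0 -> slot 0
Insert 11: h=11 -> slot 11
Insert 96: h=5 -> slot 5
Insert 4: h=4 -> slot 4

Table: [65, None, None, None, 4, 96, None, None, 60, None, None, 11, 38]


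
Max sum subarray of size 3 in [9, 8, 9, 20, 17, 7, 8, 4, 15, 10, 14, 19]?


[0:3]: 26
[1:4]: 37
[2:5]: 46
[3:6]: 44
[4:7]: 32
[5:8]: 19
[6:9]: 27
[7:10]: 29
[8:11]: 39
[9:12]: 43

Max: 46 at [2:5]


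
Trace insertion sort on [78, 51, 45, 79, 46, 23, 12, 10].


Initial: [78, 51, 45, 79, 46, 23, 12, 10]
Insert 51: [51, 78, 45, 79, 46, 23, 12, 10]
Insert 45: [45, 51, 78, 79, 46, 23, 12, 10]
Insert 79: [45, 51, 78, 79, 46, 23, 12, 10]
Insert 46: [45, 46, 51, 78, 79, 23, 12, 10]
Insert 23: [23, 45, 46, 51, 78, 79, 12, 10]
Insert 12: [12, 23, 45, 46, 51, 78, 79, 10]
Insert 10: [10, 12, 23, 45, 46, 51, 78, 79]

Sorted: [10, 12, 23, 45, 46, 51, 78, 79]


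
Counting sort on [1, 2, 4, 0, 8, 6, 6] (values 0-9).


Input: [1, 2, 4, 0, 8, 6, 6]
Counts: [1, 1, 1, 0, 1, 0, 2, 0, 1, 0]

Sorted: [0, 1, 2, 4, 6, 6, 8]


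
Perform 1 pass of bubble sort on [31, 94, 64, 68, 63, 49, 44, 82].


Initial: [31, 94, 64, 68, 63, 49, 44, 82]
Pass 1: [31, 64, 68, 63, 49, 44, 82, 94] (6 swaps)

After 1 pass: [31, 64, 68, 63, 49, 44, 82, 94]


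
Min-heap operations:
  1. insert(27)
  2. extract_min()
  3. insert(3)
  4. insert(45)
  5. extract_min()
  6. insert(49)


insert(27) -> [27]
extract_min()->27, []
insert(3) -> [3]
insert(45) -> [3, 45]
extract_min()->3, [45]
insert(49) -> [45, 49]

Final heap: [45, 49]


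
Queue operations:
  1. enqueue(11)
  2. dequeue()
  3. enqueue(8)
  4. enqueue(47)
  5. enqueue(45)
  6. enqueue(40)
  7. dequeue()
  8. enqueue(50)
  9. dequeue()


enqueue(11) -> [11]
dequeue()->11, []
enqueue(8) -> [8]
enqueue(47) -> [8, 47]
enqueue(45) -> [8, 47, 45]
enqueue(40) -> [8, 47, 45, 40]
dequeue()->8, [47, 45, 40]
enqueue(50) -> [47, 45, 40, 50]
dequeue()->47, [45, 40, 50]

Final queue: [45, 40, 50]


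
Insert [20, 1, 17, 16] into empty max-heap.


Insert 20: [20]
Insert 1: [20, 1]
Insert 17: [20, 1, 17]
Insert 16: [20, 16, 17, 1]

Final heap: [20, 16, 17, 1]


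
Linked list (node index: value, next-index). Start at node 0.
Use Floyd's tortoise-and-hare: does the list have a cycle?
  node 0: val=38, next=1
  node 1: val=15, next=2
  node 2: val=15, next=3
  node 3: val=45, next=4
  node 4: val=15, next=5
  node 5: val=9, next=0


Floyd's tortoise (slow, +1) and hare (fast, +2):
  init: slow=0, fast=0
  step 1: slow=1, fast=2
  step 2: slow=2, fast=4
  step 3: slow=3, fast=0
  step 4: slow=4, fast=2
  step 5: slow=5, fast=4
  step 6: slow=0, fast=0
  slow == fast at node 0: cycle detected

Cycle: yes


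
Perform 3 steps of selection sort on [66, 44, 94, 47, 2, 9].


Initial: [66, 44, 94, 47, 2, 9]
Step 1: min=2 at 4
  Swap: [2, 44, 94, 47, 66, 9]
Step 2: min=9 at 5
  Swap: [2, 9, 94, 47, 66, 44]
Step 3: min=44 at 5
  Swap: [2, 9, 44, 47, 66, 94]

After 3 steps: [2, 9, 44, 47, 66, 94]


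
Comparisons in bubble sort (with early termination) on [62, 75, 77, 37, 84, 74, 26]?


Algorithm: bubble sort (with early termination)
Input: [62, 75, 77, 37, 84, 74, 26]
Sorted: [26, 37, 62, 74, 75, 77, 84]

21


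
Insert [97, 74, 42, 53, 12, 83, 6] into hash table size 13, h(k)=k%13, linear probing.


Insert 97: h=6 -> slot 6
Insert 74: h=9 -> slot 9
Insert 42: h=3 -> slot 3
Insert 53: h=1 -> slot 1
Insert 12: h=12 -> slot 12
Insert 83: h=5 -> slot 5
Insert 6: h=6, 1 probes -> slot 7

Table: [None, 53, None, 42, None, 83, 97, 6, None, 74, None, None, 12]


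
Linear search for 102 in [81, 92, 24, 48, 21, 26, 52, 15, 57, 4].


i=0: 81!=102
i=1: 92!=102
i=2: 24!=102
i=3: 48!=102
i=4: 21!=102
i=5: 26!=102
i=6: 52!=102
i=7: 15!=102
i=8: 57!=102
i=9: 4!=102

Not found, 10 comps


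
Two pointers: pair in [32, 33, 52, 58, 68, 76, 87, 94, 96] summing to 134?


lo=0(32)+hi=8(96)=128
lo=1(33)+hi=8(96)=129
lo=2(52)+hi=8(96)=148
lo=2(52)+hi=7(94)=146
lo=2(52)+hi=6(87)=139
lo=2(52)+hi=5(76)=128
lo=3(58)+hi=5(76)=134

Yes: 58+76=134


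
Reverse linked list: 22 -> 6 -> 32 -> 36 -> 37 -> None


Step 1: curr=22, set curr.next=prev(None) | reversed so far: 22
Step 2: curr=6, set curr.next=prev(22) | reversed so far: 6 -> 22
Step 3: curr=32, set curr.next=prev(6) | reversed so far: 32 -> 6 -> 22
Step 4: curr=36, set curr.next=prev(32) | reversed so far: 36 -> 32 -> 6 -> 22
Step 5: curr=37, set curr.next=prev(36) | reversed so far: 37 -> 36 -> 32 -> 6 -> 22

37 -> 36 -> 32 -> 6 -> 22 -> None


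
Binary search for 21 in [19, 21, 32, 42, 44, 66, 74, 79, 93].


Step 1: lo=0, hi=8, mid=4, val=44
Step 2: lo=0, hi=3, mid=1, val=21

Found at index 1


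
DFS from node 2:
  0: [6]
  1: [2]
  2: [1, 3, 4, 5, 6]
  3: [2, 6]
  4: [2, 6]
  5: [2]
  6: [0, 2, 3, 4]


Visit 2, push [6, 5, 4, 3, 1]
Visit 1, push []
Visit 3, push [6]
Visit 6, push [4, 0]
Visit 0, push []
Visit 4, push []
Visit 5, push []

DFS order: [2, 1, 3, 6, 0, 4, 5]


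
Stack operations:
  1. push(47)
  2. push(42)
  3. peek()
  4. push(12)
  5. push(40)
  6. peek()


push(47) -> [47]
push(42) -> [47, 42]
peek()->42
push(12) -> [47, 42, 12]
push(40) -> [47, 42, 12, 40]
peek()->40

Final stack: [47, 42, 12, 40]


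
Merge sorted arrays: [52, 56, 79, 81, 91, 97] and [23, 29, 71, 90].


Take 23 from B
Take 29 from B
Take 52 from A
Take 56 from A
Take 71 from B
Take 79 from A
Take 81 from A
Take 90 from B

Merged: [23, 29, 52, 56, 71, 79, 81, 90, 91, 97]


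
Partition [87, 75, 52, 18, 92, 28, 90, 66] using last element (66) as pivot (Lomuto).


Pivot: 66
  52 <= 66: swap -> [52, 75, 87, 18, 92, 28, 90, 66]
  18 <= 66: swap -> [52, 18, 87, 75, 92, 28, 90, 66]
  28 <= 66: swap -> [52, 18, 28, 75, 92, 87, 90, 66]
Place pivot at 3: [52, 18, 28, 66, 92, 87, 90, 75]

Partitioned: [52, 18, 28, 66, 92, 87, 90, 75]


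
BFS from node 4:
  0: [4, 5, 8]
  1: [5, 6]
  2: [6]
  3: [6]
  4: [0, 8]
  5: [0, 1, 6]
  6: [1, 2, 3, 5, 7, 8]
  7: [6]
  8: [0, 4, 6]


Visit 4, enqueue [0, 8]
Visit 0, enqueue [5]
Visit 8, enqueue [6]
Visit 5, enqueue [1]
Visit 6, enqueue [2, 3, 7]
Visit 1, enqueue []
Visit 2, enqueue []
Visit 3, enqueue []
Visit 7, enqueue []

BFS order: [4, 0, 8, 5, 6, 1, 2, 3, 7]


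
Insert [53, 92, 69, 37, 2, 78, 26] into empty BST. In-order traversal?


Insert 53: root
Insert 92: R from 53
Insert 69: R from 53 -> L from 92
Insert 37: L from 53
Insert 2: L from 53 -> L from 37
Insert 78: R from 53 -> L from 92 -> R from 69
Insert 26: L from 53 -> L from 37 -> R from 2

In-order: [2, 26, 37, 53, 69, 78, 92]


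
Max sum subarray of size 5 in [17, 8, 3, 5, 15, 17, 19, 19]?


[0:5]: 48
[1:6]: 48
[2:7]: 59
[3:8]: 75

Max: 75 at [3:8]


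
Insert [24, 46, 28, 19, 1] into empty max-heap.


Insert 24: [24]
Insert 46: [46, 24]
Insert 28: [46, 24, 28]
Insert 19: [46, 24, 28, 19]
Insert 1: [46, 24, 28, 19, 1]

Final heap: [46, 24, 28, 19, 1]


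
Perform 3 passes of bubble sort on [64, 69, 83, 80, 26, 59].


Initial: [64, 69, 83, 80, 26, 59]
Pass 1: [64, 69, 80, 26, 59, 83] (3 swaps)
Pass 2: [64, 69, 26, 59, 80, 83] (2 swaps)
Pass 3: [64, 26, 59, 69, 80, 83] (2 swaps)

After 3 passes: [64, 26, 59, 69, 80, 83]


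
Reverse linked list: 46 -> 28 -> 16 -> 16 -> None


Step 1: curr=46, set curr.next=prev(None) | reversed so far: 46
Step 2: curr=28, set curr.next=prev(46) | reversed so far: 28 -> 46
Step 3: curr=16, set curr.next=prev(28) | reversed so far: 16 -> 28 -> 46
Step 4: curr=16, set curr.next=prev(16) | reversed so far: 16 -> 16 -> 28 -> 46

16 -> 16 -> 28 -> 46 -> None


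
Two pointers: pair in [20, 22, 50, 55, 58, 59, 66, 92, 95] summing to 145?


lo=0(20)+hi=8(95)=115
lo=1(22)+hi=8(95)=117
lo=2(50)+hi=8(95)=145

Yes: 50+95=145


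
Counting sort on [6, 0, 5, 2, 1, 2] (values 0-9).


Input: [6, 0, 5, 2, 1, 2]
Counts: [1, 1, 2, 0, 0, 1, 1, 0, 0, 0]

Sorted: [0, 1, 2, 2, 5, 6]


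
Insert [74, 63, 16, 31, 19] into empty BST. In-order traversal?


Insert 74: root
Insert 63: L from 74
Insert 16: L from 74 -> L from 63
Insert 31: L from 74 -> L from 63 -> R from 16
Insert 19: L from 74 -> L from 63 -> R from 16 -> L from 31

In-order: [16, 19, 31, 63, 74]


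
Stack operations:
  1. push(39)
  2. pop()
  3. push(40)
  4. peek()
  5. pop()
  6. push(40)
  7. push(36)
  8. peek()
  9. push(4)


push(39) -> [39]
pop()->39, []
push(40) -> [40]
peek()->40
pop()->40, []
push(40) -> [40]
push(36) -> [40, 36]
peek()->36
push(4) -> [40, 36, 4]

Final stack: [40, 36, 4]


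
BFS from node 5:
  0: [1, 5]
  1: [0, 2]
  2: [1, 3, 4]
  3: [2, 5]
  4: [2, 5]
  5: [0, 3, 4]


Visit 5, enqueue [0, 3, 4]
Visit 0, enqueue [1]
Visit 3, enqueue [2]
Visit 4, enqueue []
Visit 1, enqueue []
Visit 2, enqueue []

BFS order: [5, 0, 3, 4, 1, 2]


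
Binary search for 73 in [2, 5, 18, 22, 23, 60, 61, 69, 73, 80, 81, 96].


Step 1: lo=0, hi=11, mid=5, val=60
Step 2: lo=6, hi=11, mid=8, val=73

Found at index 8


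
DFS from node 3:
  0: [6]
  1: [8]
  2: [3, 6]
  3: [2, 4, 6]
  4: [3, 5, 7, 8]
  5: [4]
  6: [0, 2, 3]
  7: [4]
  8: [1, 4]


Visit 3, push [6, 4, 2]
Visit 2, push [6]
Visit 6, push [0]
Visit 0, push []
Visit 4, push [8, 7, 5]
Visit 5, push []
Visit 7, push []
Visit 8, push [1]
Visit 1, push []

DFS order: [3, 2, 6, 0, 4, 5, 7, 8, 1]


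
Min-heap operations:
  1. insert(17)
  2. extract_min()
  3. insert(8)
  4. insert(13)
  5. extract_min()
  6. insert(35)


insert(17) -> [17]
extract_min()->17, []
insert(8) -> [8]
insert(13) -> [8, 13]
extract_min()->8, [13]
insert(35) -> [13, 35]

Final heap: [13, 35]


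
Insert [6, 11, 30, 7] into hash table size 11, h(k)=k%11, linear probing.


Insert 6: h=6 -> slot 6
Insert 11: h=0 -> slot 0
Insert 30: h=8 -> slot 8
Insert 7: h=7 -> slot 7

Table: [11, None, None, None, None, None, 6, 7, 30, None, None]


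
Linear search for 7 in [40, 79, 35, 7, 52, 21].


i=0: 40!=7
i=1: 79!=7
i=2: 35!=7
i=3: 7==7 found!

Found at 3, 4 comps


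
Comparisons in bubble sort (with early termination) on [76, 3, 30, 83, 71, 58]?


Algorithm: bubble sort (with early termination)
Input: [76, 3, 30, 83, 71, 58]
Sorted: [3, 30, 58, 71, 76, 83]

14


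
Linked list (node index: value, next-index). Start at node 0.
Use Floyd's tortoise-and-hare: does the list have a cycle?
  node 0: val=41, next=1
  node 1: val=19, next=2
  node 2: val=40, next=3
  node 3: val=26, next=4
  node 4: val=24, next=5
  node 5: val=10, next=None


Floyd's tortoise (slow, +1) and hare (fast, +2):
  init: slow=0, fast=0
  step 1: slow=1, fast=2
  step 2: slow=2, fast=4
  step 3: fast 4->5->None, no cycle

Cycle: no


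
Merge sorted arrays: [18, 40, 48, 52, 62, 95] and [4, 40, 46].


Take 4 from B
Take 18 from A
Take 40 from A
Take 40 from B
Take 46 from B

Merged: [4, 18, 40, 40, 46, 48, 52, 62, 95]


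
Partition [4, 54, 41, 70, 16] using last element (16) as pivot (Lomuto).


Pivot: 16
  4 <= 16: advance i (no swap)
Place pivot at 1: [4, 16, 41, 70, 54]

Partitioned: [4, 16, 41, 70, 54]


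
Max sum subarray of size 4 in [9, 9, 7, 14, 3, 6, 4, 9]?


[0:4]: 39
[1:5]: 33
[2:6]: 30
[3:7]: 27
[4:8]: 22

Max: 39 at [0:4]


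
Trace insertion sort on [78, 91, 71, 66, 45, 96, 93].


Initial: [78, 91, 71, 66, 45, 96, 93]
Insert 91: [78, 91, 71, 66, 45, 96, 93]
Insert 71: [71, 78, 91, 66, 45, 96, 93]
Insert 66: [66, 71, 78, 91, 45, 96, 93]
Insert 45: [45, 66, 71, 78, 91, 96, 93]
Insert 96: [45, 66, 71, 78, 91, 96, 93]
Insert 93: [45, 66, 71, 78, 91, 93, 96]

Sorted: [45, 66, 71, 78, 91, 93, 96]


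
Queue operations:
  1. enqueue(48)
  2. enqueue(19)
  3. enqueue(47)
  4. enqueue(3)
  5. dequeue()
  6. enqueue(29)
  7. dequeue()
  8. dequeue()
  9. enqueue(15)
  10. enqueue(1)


enqueue(48) -> [48]
enqueue(19) -> [48, 19]
enqueue(47) -> [48, 19, 47]
enqueue(3) -> [48, 19, 47, 3]
dequeue()->48, [19, 47, 3]
enqueue(29) -> [19, 47, 3, 29]
dequeue()->19, [47, 3, 29]
dequeue()->47, [3, 29]
enqueue(15) -> [3, 29, 15]
enqueue(1) -> [3, 29, 15, 1]

Final queue: [3, 29, 15, 1]


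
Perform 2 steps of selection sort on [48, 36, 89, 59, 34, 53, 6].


Initial: [48, 36, 89, 59, 34, 53, 6]
Step 1: min=6 at 6
  Swap: [6, 36, 89, 59, 34, 53, 48]
Step 2: min=34 at 4
  Swap: [6, 34, 89, 59, 36, 53, 48]

After 2 steps: [6, 34, 89, 59, 36, 53, 48]


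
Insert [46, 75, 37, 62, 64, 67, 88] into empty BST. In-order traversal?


Insert 46: root
Insert 75: R from 46
Insert 37: L from 46
Insert 62: R from 46 -> L from 75
Insert 64: R from 46 -> L from 75 -> R from 62
Insert 67: R from 46 -> L from 75 -> R from 62 -> R from 64
Insert 88: R from 46 -> R from 75

In-order: [37, 46, 62, 64, 67, 75, 88]


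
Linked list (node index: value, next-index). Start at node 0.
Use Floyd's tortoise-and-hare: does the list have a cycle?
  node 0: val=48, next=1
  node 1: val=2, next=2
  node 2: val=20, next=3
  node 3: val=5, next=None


Floyd's tortoise (slow, +1) and hare (fast, +2):
  init: slow=0, fast=0
  step 1: slow=1, fast=2
  step 2: fast 2->3->None, no cycle

Cycle: no


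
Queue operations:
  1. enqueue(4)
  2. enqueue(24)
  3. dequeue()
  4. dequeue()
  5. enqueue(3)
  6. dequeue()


enqueue(4) -> [4]
enqueue(24) -> [4, 24]
dequeue()->4, [24]
dequeue()->24, []
enqueue(3) -> [3]
dequeue()->3, []

Final queue: []


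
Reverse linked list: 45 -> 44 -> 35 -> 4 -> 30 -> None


Step 1: curr=45, set curr.next=prev(None) | reversed so far: 45
Step 2: curr=44, set curr.next=prev(45) | reversed so far: 44 -> 45
Step 3: curr=35, set curr.next=prev(44) | reversed so far: 35 -> 44 -> 45
Step 4: curr=4, set curr.next=prev(35) | reversed so far: 4 -> 35 -> 44 -> 45
Step 5: curr=30, set curr.next=prev(4) | reversed so far: 30 -> 4 -> 35 -> 44 -> 45

30 -> 4 -> 35 -> 44 -> 45 -> None


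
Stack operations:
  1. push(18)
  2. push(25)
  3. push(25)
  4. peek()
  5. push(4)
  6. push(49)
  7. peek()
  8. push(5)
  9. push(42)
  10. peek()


push(18) -> [18]
push(25) -> [18, 25]
push(25) -> [18, 25, 25]
peek()->25
push(4) -> [18, 25, 25, 4]
push(49) -> [18, 25, 25, 4, 49]
peek()->49
push(5) -> [18, 25, 25, 4, 49, 5]
push(42) -> [18, 25, 25, 4, 49, 5, 42]
peek()->42

Final stack: [18, 25, 25, 4, 49, 5, 42]


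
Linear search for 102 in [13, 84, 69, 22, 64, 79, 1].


i=0: 13!=102
i=1: 84!=102
i=2: 69!=102
i=3: 22!=102
i=4: 64!=102
i=5: 79!=102
i=6: 1!=102

Not found, 7 comps


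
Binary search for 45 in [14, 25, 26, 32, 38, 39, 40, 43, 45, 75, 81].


Step 1: lo=0, hi=10, mid=5, val=39
Step 2: lo=6, hi=10, mid=8, val=45

Found at index 8


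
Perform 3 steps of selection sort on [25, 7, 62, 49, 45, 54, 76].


Initial: [25, 7, 62, 49, 45, 54, 76]
Step 1: min=7 at 1
  Swap: [7, 25, 62, 49, 45, 54, 76]
Step 2: min=25 at 1
  Swap: [7, 25, 62, 49, 45, 54, 76]
Step 3: min=45 at 4
  Swap: [7, 25, 45, 49, 62, 54, 76]

After 3 steps: [7, 25, 45, 49, 62, 54, 76]


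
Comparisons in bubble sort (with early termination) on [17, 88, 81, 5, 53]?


Algorithm: bubble sort (with early termination)
Input: [17, 88, 81, 5, 53]
Sorted: [5, 17, 53, 81, 88]

10


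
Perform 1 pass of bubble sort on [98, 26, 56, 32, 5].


Initial: [98, 26, 56, 32, 5]
Pass 1: [26, 56, 32, 5, 98] (4 swaps)

After 1 pass: [26, 56, 32, 5, 98]


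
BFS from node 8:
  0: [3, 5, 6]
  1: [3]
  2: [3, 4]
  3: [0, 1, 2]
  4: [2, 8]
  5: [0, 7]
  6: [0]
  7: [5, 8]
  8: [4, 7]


Visit 8, enqueue [4, 7]
Visit 4, enqueue [2]
Visit 7, enqueue [5]
Visit 2, enqueue [3]
Visit 5, enqueue [0]
Visit 3, enqueue [1]
Visit 0, enqueue [6]
Visit 1, enqueue []
Visit 6, enqueue []

BFS order: [8, 4, 7, 2, 5, 3, 0, 1, 6]


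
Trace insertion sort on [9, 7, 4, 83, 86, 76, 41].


Initial: [9, 7, 4, 83, 86, 76, 41]
Insert 7: [7, 9, 4, 83, 86, 76, 41]
Insert 4: [4, 7, 9, 83, 86, 76, 41]
Insert 83: [4, 7, 9, 83, 86, 76, 41]
Insert 86: [4, 7, 9, 83, 86, 76, 41]
Insert 76: [4, 7, 9, 76, 83, 86, 41]
Insert 41: [4, 7, 9, 41, 76, 83, 86]

Sorted: [4, 7, 9, 41, 76, 83, 86]


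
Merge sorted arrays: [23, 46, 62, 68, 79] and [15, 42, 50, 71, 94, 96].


Take 15 from B
Take 23 from A
Take 42 from B
Take 46 from A
Take 50 from B
Take 62 from A
Take 68 from A
Take 71 from B
Take 79 from A

Merged: [15, 23, 42, 46, 50, 62, 68, 71, 79, 94, 96]


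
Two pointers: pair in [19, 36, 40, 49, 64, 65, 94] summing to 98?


lo=0(19)+hi=6(94)=113
lo=0(19)+hi=5(65)=84
lo=1(36)+hi=5(65)=101
lo=1(36)+hi=4(64)=100
lo=1(36)+hi=3(49)=85
lo=2(40)+hi=3(49)=89

No pair found


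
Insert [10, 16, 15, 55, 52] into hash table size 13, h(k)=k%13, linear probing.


Insert 10: h=10 -> slot 10
Insert 16: h=3 -> slot 3
Insert 15: h=2 -> slot 2
Insert 55: h=3, 1 probes -> slot 4
Insert 52: h=0 -> slot 0

Table: [52, None, 15, 16, 55, None, None, None, None, None, 10, None, None]


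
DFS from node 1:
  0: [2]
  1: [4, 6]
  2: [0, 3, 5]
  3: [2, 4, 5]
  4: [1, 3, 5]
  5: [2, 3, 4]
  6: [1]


Visit 1, push [6, 4]
Visit 4, push [5, 3]
Visit 3, push [5, 2]
Visit 2, push [5, 0]
Visit 0, push []
Visit 5, push []
Visit 6, push []

DFS order: [1, 4, 3, 2, 0, 5, 6]


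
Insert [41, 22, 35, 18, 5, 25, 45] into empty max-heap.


Insert 41: [41]
Insert 22: [41, 22]
Insert 35: [41, 22, 35]
Insert 18: [41, 22, 35, 18]
Insert 5: [41, 22, 35, 18, 5]
Insert 25: [41, 22, 35, 18, 5, 25]
Insert 45: [45, 22, 41, 18, 5, 25, 35]

Final heap: [45, 22, 41, 18, 5, 25, 35]


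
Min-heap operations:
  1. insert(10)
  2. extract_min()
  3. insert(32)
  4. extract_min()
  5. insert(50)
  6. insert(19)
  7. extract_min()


insert(10) -> [10]
extract_min()->10, []
insert(32) -> [32]
extract_min()->32, []
insert(50) -> [50]
insert(19) -> [19, 50]
extract_min()->19, [50]

Final heap: [50]


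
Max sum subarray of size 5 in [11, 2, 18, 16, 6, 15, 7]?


[0:5]: 53
[1:6]: 57
[2:7]: 62

Max: 62 at [2:7]


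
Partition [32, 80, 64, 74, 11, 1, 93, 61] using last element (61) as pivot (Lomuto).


Pivot: 61
  32 <= 61: advance i (no swap)
  11 <= 61: swap -> [32, 11, 64, 74, 80, 1, 93, 61]
  1 <= 61: swap -> [32, 11, 1, 74, 80, 64, 93, 61]
Place pivot at 3: [32, 11, 1, 61, 80, 64, 93, 74]

Partitioned: [32, 11, 1, 61, 80, 64, 93, 74]


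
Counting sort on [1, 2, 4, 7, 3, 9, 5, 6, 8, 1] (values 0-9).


Input: [1, 2, 4, 7, 3, 9, 5, 6, 8, 1]
Counts: [0, 2, 1, 1, 1, 1, 1, 1, 1, 1]

Sorted: [1, 1, 2, 3, 4, 5, 6, 7, 8, 9]


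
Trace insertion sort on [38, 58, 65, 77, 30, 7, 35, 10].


Initial: [38, 58, 65, 77, 30, 7, 35, 10]
Insert 58: [38, 58, 65, 77, 30, 7, 35, 10]
Insert 65: [38, 58, 65, 77, 30, 7, 35, 10]
Insert 77: [38, 58, 65, 77, 30, 7, 35, 10]
Insert 30: [30, 38, 58, 65, 77, 7, 35, 10]
Insert 7: [7, 30, 38, 58, 65, 77, 35, 10]
Insert 35: [7, 30, 35, 38, 58, 65, 77, 10]
Insert 10: [7, 10, 30, 35, 38, 58, 65, 77]

Sorted: [7, 10, 30, 35, 38, 58, 65, 77]


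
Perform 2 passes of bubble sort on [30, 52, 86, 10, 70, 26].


Initial: [30, 52, 86, 10, 70, 26]
Pass 1: [30, 52, 10, 70, 26, 86] (3 swaps)
Pass 2: [30, 10, 52, 26, 70, 86] (2 swaps)

After 2 passes: [30, 10, 52, 26, 70, 86]


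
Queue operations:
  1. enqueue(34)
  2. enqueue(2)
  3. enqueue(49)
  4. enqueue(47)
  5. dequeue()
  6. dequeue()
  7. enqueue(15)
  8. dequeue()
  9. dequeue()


enqueue(34) -> [34]
enqueue(2) -> [34, 2]
enqueue(49) -> [34, 2, 49]
enqueue(47) -> [34, 2, 49, 47]
dequeue()->34, [2, 49, 47]
dequeue()->2, [49, 47]
enqueue(15) -> [49, 47, 15]
dequeue()->49, [47, 15]
dequeue()->47, [15]

Final queue: [15]


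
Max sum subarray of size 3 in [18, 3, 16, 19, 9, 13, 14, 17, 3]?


[0:3]: 37
[1:4]: 38
[2:5]: 44
[3:6]: 41
[4:7]: 36
[5:8]: 44
[6:9]: 34

Max: 44 at [2:5]


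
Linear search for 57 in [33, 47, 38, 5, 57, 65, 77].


i=0: 33!=57
i=1: 47!=57
i=2: 38!=57
i=3: 5!=57
i=4: 57==57 found!

Found at 4, 5 comps


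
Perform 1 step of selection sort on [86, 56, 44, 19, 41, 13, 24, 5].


Initial: [86, 56, 44, 19, 41, 13, 24, 5]
Step 1: min=5 at 7
  Swap: [5, 56, 44, 19, 41, 13, 24, 86]

After 1 step: [5, 56, 44, 19, 41, 13, 24, 86]


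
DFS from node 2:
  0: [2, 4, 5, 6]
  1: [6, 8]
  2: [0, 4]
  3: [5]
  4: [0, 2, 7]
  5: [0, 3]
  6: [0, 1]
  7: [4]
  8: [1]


Visit 2, push [4, 0]
Visit 0, push [6, 5, 4]
Visit 4, push [7]
Visit 7, push []
Visit 5, push [3]
Visit 3, push []
Visit 6, push [1]
Visit 1, push [8]
Visit 8, push []

DFS order: [2, 0, 4, 7, 5, 3, 6, 1, 8]


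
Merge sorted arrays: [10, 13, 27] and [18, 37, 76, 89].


Take 10 from A
Take 13 from A
Take 18 from B
Take 27 from A

Merged: [10, 13, 18, 27, 37, 76, 89]


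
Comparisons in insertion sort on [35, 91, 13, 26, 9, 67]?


Algorithm: insertion sort
Input: [35, 91, 13, 26, 9, 67]
Sorted: [9, 13, 26, 35, 67, 91]

12


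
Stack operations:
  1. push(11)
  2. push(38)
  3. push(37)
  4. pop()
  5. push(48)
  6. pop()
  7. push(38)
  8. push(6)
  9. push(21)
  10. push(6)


push(11) -> [11]
push(38) -> [11, 38]
push(37) -> [11, 38, 37]
pop()->37, [11, 38]
push(48) -> [11, 38, 48]
pop()->48, [11, 38]
push(38) -> [11, 38, 38]
push(6) -> [11, 38, 38, 6]
push(21) -> [11, 38, 38, 6, 21]
push(6) -> [11, 38, 38, 6, 21, 6]

Final stack: [11, 38, 38, 6, 21, 6]
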